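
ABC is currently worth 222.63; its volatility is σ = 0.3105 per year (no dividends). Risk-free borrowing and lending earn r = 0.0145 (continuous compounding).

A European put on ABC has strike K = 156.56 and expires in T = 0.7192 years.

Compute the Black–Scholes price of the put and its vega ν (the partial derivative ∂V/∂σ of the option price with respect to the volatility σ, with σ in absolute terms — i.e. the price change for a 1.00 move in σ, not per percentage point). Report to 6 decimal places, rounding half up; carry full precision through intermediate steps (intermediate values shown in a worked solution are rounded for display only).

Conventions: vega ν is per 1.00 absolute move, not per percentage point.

price = 1.876038
ν = 24.149698

σ√T = 0.3105·√0.7192 = 0.263322
d₁ = (ln(S/K) + (r+σ²/2)T) / (σ√T) = (ln(222.63/156.56) + (0.0145+0.3105²/2)·0.7192) / 0.263322 = (0.352072 + 0.045098) / 0.263322 = 1.508306
d₂ = d₁ − σ√T = 1.508306 − 0.263322 = 1.244984
e^{−rT} = 0.989626
N(−d₁) = 0.065738,  N(−d₂) = 0.106569
Put price V = K·e^{−rT}·N(−d₂) − S·N(−d₁) = 16.511326 − 14.635288 = 1.876038
φ(d₁) = (1/√(2π))·e^{−d₁²/2} = 0.127910
ν = S·φ(d₁)·√T = 24.149698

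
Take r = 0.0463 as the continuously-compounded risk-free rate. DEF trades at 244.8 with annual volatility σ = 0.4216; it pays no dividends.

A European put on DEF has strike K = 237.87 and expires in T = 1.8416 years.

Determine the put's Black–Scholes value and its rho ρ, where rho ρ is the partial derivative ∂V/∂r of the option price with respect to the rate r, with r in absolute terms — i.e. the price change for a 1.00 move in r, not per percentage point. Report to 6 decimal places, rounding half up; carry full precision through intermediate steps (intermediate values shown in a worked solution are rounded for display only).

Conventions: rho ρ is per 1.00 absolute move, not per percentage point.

price = 39.969957
ρ = -215.047670

σ√T = 0.4216·√1.8416 = 0.572135
d₁ = (ln(S/K) + (r+σ²/2)T) / (σ√T) = (ln(244.8/237.87) + (0.0463+0.4216²/2)·1.8416) / 0.572135 = (0.028717 + 0.248935) / 0.572135 = 0.485292
d₂ = d₁ − σ√T = 0.485292 − 0.572135 = -0.086843
e^{−rT} = 0.918268
N(−d₁) = 0.313735,  N(−d₂) = 0.534602
Put price V = K·e^{−rT}·N(−d₂) − S·N(−d₁) = 116.772193 − 76.802236 = 39.969957
ρ = −K·T·e^{−rT}·N(−d₂) = -215.047670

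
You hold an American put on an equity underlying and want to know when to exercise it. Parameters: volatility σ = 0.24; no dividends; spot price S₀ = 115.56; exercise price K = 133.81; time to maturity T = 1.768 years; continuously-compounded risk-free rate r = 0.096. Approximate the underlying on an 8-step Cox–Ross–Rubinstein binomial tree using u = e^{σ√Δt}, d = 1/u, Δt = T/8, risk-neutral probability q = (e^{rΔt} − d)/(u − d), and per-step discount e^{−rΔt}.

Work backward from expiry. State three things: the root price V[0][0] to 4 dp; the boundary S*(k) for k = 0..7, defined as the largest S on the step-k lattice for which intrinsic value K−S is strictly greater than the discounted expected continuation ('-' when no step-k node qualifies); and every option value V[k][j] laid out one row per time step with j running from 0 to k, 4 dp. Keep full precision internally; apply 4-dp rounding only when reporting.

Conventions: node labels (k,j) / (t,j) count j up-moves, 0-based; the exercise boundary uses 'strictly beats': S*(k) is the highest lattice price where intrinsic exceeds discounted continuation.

price = 19.1578
boundary = - 103.2305 92.2165 103.2305 92.2165 103.2305 115.5600 103.2305
tree:
19.1578
30.5795 11.1478
41.5935 18.7625 5.7462
51.4324 30.5795 10.4353 2.3776
60.2216 41.5935 18.2797 4.8311 0.5912
68.0730 51.4324 30.5795 9.5649 1.3936 0.0000
75.0867 60.2216 41.5935 18.2500 3.2849 0.0000 0.0000
81.3521 68.0730 51.4324 30.5795 7.7427 0.0000 0.0000 0.0000
86.9490 75.0867 60.2216 41.5935 18.2500 0.0000 0.0000 0.0000 0.0000

Δt=0.22100  u=1.11944  d=0.89331  q=0.56665  discount=0.97901
step 8 (expiry): payoffs max(K−S,0) = 86.9490 75.0867 60.2216 41.5935 18.2500 0.0000 0.0000 0.0000 0.0000
step 7: (k=7,j=0): S=52.4579, K−S=81.3521, hold=78.5431 ⇒ V=81.3521 exercise | (k=7,j=1): S=65.7370, K−S=68.0730, hold=65.2640 ⇒ V=68.0730 exercise | (k=7,j=2): S=82.3776, K−S=51.4324, hold=48.6234 ⇒ V=51.4324 exercise | (k=7,j=3): S=103.2305, K−S=30.5795, hold=27.7705 ⇒ V=30.5795 exercise | (k=7,j=4): S=129.3621, K−S=4.4479, hold=7.7427 ⇒ V=7.7427 continue | (k=7,j=5): S=162.1086, K−S=0.0000, hold=0.0000 ⇒ V=0.0000 continue | (k=7,j=6): S=203.1445, K−S=0.0000, hold=0.0000 ⇒ V=0.0000 continue | (k=7,j=7): S=254.5681, K−S=0.0000, hold=0.0000 ⇒ V=0.0000 continue  boundary S*=103.2305
step 6: (k=6,j=0): S=58.7233, K−S=75.0867, hold=72.2777 ⇒ V=75.0867 exercise | (k=6,j=1): S=73.5884, K−S=60.2216, hold=57.4126 ⇒ V=60.2216 exercise | (k=6,j=2): S=92.2165, K−S=41.5935, hold=38.7845 ⇒ V=41.5935 exercise | (k=6,j=3): S=115.5600, K−S=18.2500, hold=17.2688 ⇒ V=18.2500 exercise | (k=6,j=4): S=144.8127, K−S=0.0000, hold=3.2849 ⇒ V=3.2849 continue | (k=6,j=5): S=181.4703, K−S=0.0000, hold=0.0000 ⇒ V=0.0000 continue | (k=6,j=6): S=227.4074, K−S=0.0000, hold=0.0000 ⇒ V=0.0000 continue  boundary S*=115.5600
step 5: (k=5,j=0): S=65.7370, K−S=68.0730, hold=65.2640 ⇒ V=68.0730 exercise | (k=5,j=1): S=82.3776, K−S=51.4324, hold=48.6234 ⇒ V=51.4324 exercise | (k=5,j=2): S=103.2305, K−S=30.5795, hold=27.7705 ⇒ V=30.5795 exercise | (k=5,j=3): S=129.3621, K−S=4.4479, hold=9.5649 ⇒ V=9.5649 continue | (k=5,j=4): S=162.1086, K−S=0.0000, hold=1.3936 ⇒ V=1.3936 continue | (k=5,j=5): S=203.1445, K−S=0.0000, hold=0.0000 ⇒ V=0.0000 continue  boundary S*=103.2305
step 4: (k=4,j=0): S=73.5884, K−S=60.2216, hold=57.4126 ⇒ V=60.2216 exercise | (k=4,j=1): S=92.2165, K−S=41.5935, hold=38.7845 ⇒ V=41.5935 exercise | (k=4,j=2): S=115.5600, K−S=18.2500, hold=18.2797 ⇒ V=18.2797 continue | (k=4,j=3): S=144.8127, K−S=0.0000, hold=4.8311 ⇒ V=4.8311 continue | (k=4,j=4): S=181.4703, K−S=0.0000, hold=0.5912 ⇒ V=0.5912 continue  boundary S*=92.2165
step 3: (k=3,j=0): S=82.3776, K−S=51.4324, hold=48.6234 ⇒ V=51.4324 exercise | (k=3,j=1): S=103.2305, K−S=30.5795, hold=27.7870 ⇒ V=30.5795 exercise | (k=3,j=2): S=129.3621, K−S=4.4479, hold=10.4353 ⇒ V=10.4353 continue | (k=3,j=3): S=162.1086, K−S=0.0000, hold=2.3776 ⇒ V=2.3776 continue  boundary S*=103.2305
step 2: (k=2,j=0): S=92.2165, K−S=41.5935, hold=38.7845 ⇒ V=41.5935 exercise | (k=2,j=1): S=115.5600, K−S=18.2500, hold=18.7625 ⇒ V=18.7625 continue | (k=2,j=2): S=144.8127, K−S=0.0000, hold=5.7462 ⇒ V=5.7462 continue  boundary S*=92.2165
step 1: (k=1,j=0): S=103.2305, K−S=30.5795, hold=28.0548 ⇒ V=30.5795 exercise | (k=1,j=1): S=129.3621, K−S=4.4479, hold=11.1478 ⇒ V=11.1478 continue  boundary S*=103.2305
step 0: (k=0,j=0): S=115.5600, K−S=18.2500, hold=19.1578 ⇒ V=19.1578 continue  boundary S*=-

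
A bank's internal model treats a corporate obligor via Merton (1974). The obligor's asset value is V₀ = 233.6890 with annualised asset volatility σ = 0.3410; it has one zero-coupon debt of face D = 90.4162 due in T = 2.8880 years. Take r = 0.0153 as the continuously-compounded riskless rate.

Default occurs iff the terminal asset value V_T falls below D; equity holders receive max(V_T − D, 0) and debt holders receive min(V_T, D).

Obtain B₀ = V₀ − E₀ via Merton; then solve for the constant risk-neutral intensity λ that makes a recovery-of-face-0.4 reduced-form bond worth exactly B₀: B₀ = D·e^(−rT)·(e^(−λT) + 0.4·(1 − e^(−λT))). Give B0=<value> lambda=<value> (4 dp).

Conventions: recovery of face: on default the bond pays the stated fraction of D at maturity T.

B0=85.1000 lambda=0.0095

With assets at 233.6890 and a single debt payment of 90.4162 at 2.8880 years:
d₁ = [ln(V₀/D) + (r + σ²/2)T] / (σ√T)
   = [ln(233.6890/90.4162) + (0.0153 + 0.5·0.3410²)·2.8880] / (0.3410·√2.8880)
   = [0.949568 + 0.212096] / 0.579499 = 2.004599
d₂ = d₁ − σ√T = 2.004599 − 0.579499 = 1.425100
N(d₁) = 0.977497,  N(d₂) = 0.922936,  e^(−rT) = 0.956776
E₀ = V₀·N(d₁) − D·e^(−rT)·N(d₂)
   = 233.6890·0.977497 − 90.4162·0.956776·0.922936 = 148.588961
B₀ = V₀ − E₀ = 233.6890 − 148.588961 = 85.100039
e^(−λT) = (B₀·e^(rT)/D − 0.4)/(1 − 0.4) = (85.1000·1.045177/90.4162 − 0.4)/0.6 = 0.97287315
λ = −ln(0.97287315)/2.8880 = 0.009523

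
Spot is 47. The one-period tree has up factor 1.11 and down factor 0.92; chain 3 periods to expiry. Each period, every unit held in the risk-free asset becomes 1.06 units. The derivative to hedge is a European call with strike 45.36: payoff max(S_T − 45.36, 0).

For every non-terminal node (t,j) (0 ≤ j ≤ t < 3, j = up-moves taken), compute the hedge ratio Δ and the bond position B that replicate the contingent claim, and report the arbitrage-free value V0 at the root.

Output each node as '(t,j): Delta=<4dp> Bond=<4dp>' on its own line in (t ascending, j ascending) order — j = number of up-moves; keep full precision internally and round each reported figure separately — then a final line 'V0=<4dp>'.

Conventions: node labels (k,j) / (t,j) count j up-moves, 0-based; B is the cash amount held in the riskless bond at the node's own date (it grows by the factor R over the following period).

(0,0): Delta=0.9013 Bond=-33.1586
(1,0): Delta=0.6698 Bond=-25.1364
(1,1): Delta=0.9699 Bond=-38.7238
(2,0): Delta=0.0000 Bond=0.0000
(2,1): Delta=0.8680 Bond=-36.1605
(2,2): Delta=1.0000 Bond=-42.7925
V0=9.2036

Under the risk-neutral measure, an up-move has probability p* = (R−d)/(u−d) = 0.7368 and values discount at R = 1.06.
Payoffs at expiry: V(3,0)=0.0000, V(3,1)=0.0000, V(3,2)=7.9160, V(3,3)=18.9187
  t=2,j=0: stock 39.7808 → up 44.1567 (V=0.0000), down 36.5983 (V=0.0000). Price 0.0000; hedge Δ=0.0000, bond B=0.0000.
  t=2,j=1: stock 47.9964 → up 53.2760 (V=7.9160), down 44.1567 (V=0.0000). Price 5.5027; hedge Δ=0.8680, bond B=-36.1605.
  t=2,j=2: stock 57.9087 → up 64.2787 (V=18.9187), down 53.2760 (V=7.9160). Price 15.1162; hedge Δ=1.0000, bond B=-42.7925.
  t=1,j=0: stock 43.2400 → up 47.9964 (V=5.5027), down 39.7808 (V=0.0000). Price 3.8251; hedge Δ=0.6698, bond B=-25.1364.
  t=1,j=1: stock 52.1700 → up 57.9087 (V=15.1162), down 47.9964 (V=5.5027). Price 11.8739; hedge Δ=0.9699, bond B=-38.7238.
  t=0,j=0: stock 47.0000 → up 52.1700 (V=11.8739), down 43.2400 (V=3.8251). Price 9.2036; hedge Δ=0.9013, bond B=-33.1586.
As a check, the time-0 holding Δ(0,0)·S0 + B(0,0) comes to 9.2036 — exactly V0.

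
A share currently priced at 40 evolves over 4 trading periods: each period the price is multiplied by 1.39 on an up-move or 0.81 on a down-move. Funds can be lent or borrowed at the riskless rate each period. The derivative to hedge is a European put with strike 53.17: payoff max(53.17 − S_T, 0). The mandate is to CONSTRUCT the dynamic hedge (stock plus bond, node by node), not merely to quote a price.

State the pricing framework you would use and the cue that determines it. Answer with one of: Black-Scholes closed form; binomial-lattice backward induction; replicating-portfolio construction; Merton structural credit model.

Key observation: what is demanded is not a single number but the (Δ, B) position at each node of the 1.39/0.81 tree starting at 40; constructing those positions is the replicating-portfolio method.

framework: replicating-portfolio construction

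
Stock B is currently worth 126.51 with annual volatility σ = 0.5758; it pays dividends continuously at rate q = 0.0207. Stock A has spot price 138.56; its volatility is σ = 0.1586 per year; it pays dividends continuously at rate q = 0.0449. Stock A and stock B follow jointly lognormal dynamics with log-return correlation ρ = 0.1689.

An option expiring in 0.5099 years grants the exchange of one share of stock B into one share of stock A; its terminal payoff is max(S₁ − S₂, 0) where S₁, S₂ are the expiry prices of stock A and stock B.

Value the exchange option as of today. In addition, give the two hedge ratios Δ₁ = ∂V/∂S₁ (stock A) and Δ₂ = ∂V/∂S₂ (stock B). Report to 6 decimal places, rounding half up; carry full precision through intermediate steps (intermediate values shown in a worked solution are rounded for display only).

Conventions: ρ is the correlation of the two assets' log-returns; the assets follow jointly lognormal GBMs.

exchange price = 26.549317
Δ1 = 0.639413
Δ2 = -0.490457

σ_eff = √(σ₁² + σ₂² − 2ρσ₁σ₂) = √(0.1586² + 0.5758² − 2·0.1689·0.1586·0.5758) = 0.570834
d₁ = (ln(S₁/S₂) + (q₂ − q₁ + σ_eff²/2)T) / (σ_eff√T) = (ln(138.56/126.51) + (0.0207 − 0.0449 + 0.162926)·0.5099) / 0.407617 = 0.396741
d₂ = d₁ − σ_eff√T = 0.396741 − 0.407617 = -0.010876
N(d₁) = 0.654221,  N(d₂) = 0.495661
V = S₁·e^{−q₁T}·N(d₁) − S₂·e^{−q₂T}·N(d₂) = 88.597039 − 62.047722 = 26.549317
Key observation: pricing in stock B-units makes this a unit-strike call on the ratio S₁/S₂ — the risk-free rate cancels and cannot affect the value.
Δ₁ = e^{−q₁T}·N(d₁) = 0.639413;  Δ₂ = −e^{−q₂T}·N(d₂) = -0.490457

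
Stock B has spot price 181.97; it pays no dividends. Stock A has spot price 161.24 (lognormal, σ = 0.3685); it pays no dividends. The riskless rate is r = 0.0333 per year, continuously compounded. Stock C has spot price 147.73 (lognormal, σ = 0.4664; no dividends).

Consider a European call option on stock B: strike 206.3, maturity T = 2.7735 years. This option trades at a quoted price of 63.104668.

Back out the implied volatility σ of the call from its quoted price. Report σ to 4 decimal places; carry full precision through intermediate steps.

sigma = 0.5573

At σ = 0.5573 the Black–Scholes value reproduces the quote:
σ√T = 0.5573·√2.7735 = 0.928118
d₁ = (ln(S/K) + (r+σ²/2)T) / (σ√T) = (ln(181.97/206.3) + (0.0333+0.5573²/2)·2.7735) / 0.928118 = (-0.125490 + 0.523059) / 0.928118 = 0.428361
d₂ = d₁ − σ√T = 0.428361 − 0.928118 = -0.499757
e^{−rT} = 0.911779
N(d₁) = 0.665806,  N(d₂) = 0.308623
V = S·N(d₁) − K·e^{−rT}·N(d₂) = 121.156679 − 58.052011 = 63.104668 (the observed quote) — the price is monotone increasing in volatility, hence this σ is the only solution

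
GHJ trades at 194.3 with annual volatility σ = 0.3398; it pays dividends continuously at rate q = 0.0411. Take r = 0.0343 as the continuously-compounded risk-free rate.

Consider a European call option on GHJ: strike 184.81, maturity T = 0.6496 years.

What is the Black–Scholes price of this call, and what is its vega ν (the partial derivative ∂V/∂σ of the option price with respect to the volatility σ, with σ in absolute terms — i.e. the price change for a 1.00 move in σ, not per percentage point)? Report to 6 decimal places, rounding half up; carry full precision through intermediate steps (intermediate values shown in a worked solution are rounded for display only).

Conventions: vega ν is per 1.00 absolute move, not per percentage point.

price = 24.644658
ν = 58.088393

σ√T = 0.3398·√0.6496 = 0.273871
d₁ = (ln(S/K) + (r−q+σ²/2)T) / (σ√T) = (ln(194.3/184.81) + (0.0343−0.0411+0.3398²/2)·0.6496) / 0.273871 = (0.050075 + 0.033085) / 0.273871 = 0.303648
d₂ = d₁ − σ√T = 0.303648 − 0.273871 = 0.029777
e^{−rT} = 0.977965
e^{−qT} = 0.973655
N(d₁) = 0.619302,  N(d₂) = 0.511878
Call price V = S·e^{−qT}·N(d₁) − K·e^{−rT}·N(d₂) = 117.160252 − 92.515594 = 24.644658
φ(d₁) = (1/√(2π))·e^{−d₁²/2} = 0.380968
ν = S·e^{−qT}·φ(d₁)·√T = 58.088393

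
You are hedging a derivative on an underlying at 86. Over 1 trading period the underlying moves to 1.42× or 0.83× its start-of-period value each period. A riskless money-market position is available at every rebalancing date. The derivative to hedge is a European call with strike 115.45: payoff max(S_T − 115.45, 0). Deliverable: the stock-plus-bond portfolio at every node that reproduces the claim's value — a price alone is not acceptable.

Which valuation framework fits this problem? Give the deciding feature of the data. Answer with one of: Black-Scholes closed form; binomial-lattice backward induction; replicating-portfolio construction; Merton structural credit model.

framework: replicating-portfolio construction

Key observation: the mandate to exhibit the hedge at every date and state singles out the replicating-portfolio construction on the 1-period tree with factors 1.42 and 0.83 from 86.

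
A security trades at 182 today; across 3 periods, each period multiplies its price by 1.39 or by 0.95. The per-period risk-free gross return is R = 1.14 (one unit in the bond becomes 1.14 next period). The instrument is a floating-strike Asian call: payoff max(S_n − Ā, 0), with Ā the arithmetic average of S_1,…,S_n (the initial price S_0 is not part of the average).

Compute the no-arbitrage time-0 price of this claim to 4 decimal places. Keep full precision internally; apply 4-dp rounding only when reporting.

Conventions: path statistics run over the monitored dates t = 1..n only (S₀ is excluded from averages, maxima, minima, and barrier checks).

price = 23.6211

With p* = (R−d)/(u−d) = 0.4318, sum probability × payoff across the paths and divide by R^3.
Enumerate all 2^3 = 8 price paths (U = up ×1.39, D = down ×0.95); each path with k up-moves has probability p*^k·(1−p*)^(3−k).
DDD: Ā=164.3991, payoff=0.0000, prob=0.183426
UDD: Ā=240.5418, payoff=0.0000, prob=0.139404
DUD: Ā=213.8485, payoff=14.4660, prob=0.139404
UUD: Ā=312.8941, payoff=21.1660, prob=0.105947
DDU: Ā=188.4898, payoff=39.8246, prob=0.139404
UDU: Ā=275.7904, payoff=58.2697, prob=0.105947
DUU: Ā=249.0970, payoff=84.9631, prob=0.105947
UUU: Ā=364.4683, payoff=124.3144, prob=0.080520
Price = Σ prob·payoff / R^3 = 34.995682 / 1.481544 = 23.6211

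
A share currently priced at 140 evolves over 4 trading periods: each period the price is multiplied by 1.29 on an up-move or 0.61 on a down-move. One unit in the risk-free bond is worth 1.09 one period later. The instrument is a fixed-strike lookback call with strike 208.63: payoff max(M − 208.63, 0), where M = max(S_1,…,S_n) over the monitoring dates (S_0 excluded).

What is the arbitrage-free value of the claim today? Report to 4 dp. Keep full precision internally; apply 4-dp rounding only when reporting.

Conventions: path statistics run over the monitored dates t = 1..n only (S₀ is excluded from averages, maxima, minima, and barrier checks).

price = 40.7566

With p* = (R−d)/(u−d) = 0.7059, sum probability × payoff across the paths and divide by R^4.
Enumerate all 2^4 = 16 price paths (U = up ×1.29, D = down ×0.61); each path with k up-moves has probability p*^k·(1−p*)^(4−k).
DDDD: M=85.4000, payoff=0.0000, prob=0.007483
UDDD: M=180.6000, payoff=0.0000, prob=0.017960
DUDD: M=110.1660, payoff=0.0000, prob=0.017960
UUDD: M=232.9740, payoff=24.3440, prob=0.043103
DDUD: M=85.4000, payoff=0.0000, prob=0.017960
UDUD: M=180.6000, payoff=0.0000, prob=0.043103
DUUD: M=142.1141, payoff=0.0000, prob=0.043103
UUUD: M=300.5365, payoff=91.9065, prob=0.103447
DDDU: M=85.4000, payoff=0.0000, prob=0.017960
UDDU: M=180.6000, payoff=0.0000, prob=0.043103
DUDU: M=110.1660, payoff=0.0000, prob=0.043103
UUDU: M=232.9740, payoff=24.3440, prob=0.103447
DDUU: M=86.6896, payoff=0.0000, prob=0.043103
UDUU: M=183.3272, payoff=0.0000, prob=0.103447
DUUU: M=183.3272, payoff=0.0000, prob=0.103447
UUUU: M=387.6920, payoff=179.0620, prob=0.248273
Price = Σ prob·payoff / R^4 = 57.531312 / 1.411582 = 40.7566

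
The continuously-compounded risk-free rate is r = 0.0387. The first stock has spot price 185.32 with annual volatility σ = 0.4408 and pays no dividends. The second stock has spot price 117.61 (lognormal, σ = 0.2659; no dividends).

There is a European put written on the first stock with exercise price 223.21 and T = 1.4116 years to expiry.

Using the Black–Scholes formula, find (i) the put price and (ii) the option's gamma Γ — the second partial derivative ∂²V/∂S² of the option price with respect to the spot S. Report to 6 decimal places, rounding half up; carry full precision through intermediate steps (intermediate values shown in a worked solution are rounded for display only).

σ√T = 0.4408·√1.4116 = 0.523718
d₁ = (ln(S/K) + (r+σ²/2)T) / (σ√T) = (ln(185.32/223.21) + (0.0387+0.4408²/2)·1.4116) / 0.523718 = (-0.186029 + 0.191769) / 0.523718 = 0.010960
d₂ = d₁ − σ√T = 0.010960 − 0.523718 = -0.512757
e^{−rT} = 0.946836
N(−d₁) = 0.495628,  N(−d₂) = 0.695940
Put price V = K·e^{−rT}·N(−d₂) − S·N(−d₁) = 147.082195 − 91.849691 = 55.232504
φ(d₁) = (1/√(2π))·e^{−d₁²/2} = 0.398918
Γ = φ(d₁) / (S·σ·√T) = 0.004110

price = 55.232504
Γ = 0.004110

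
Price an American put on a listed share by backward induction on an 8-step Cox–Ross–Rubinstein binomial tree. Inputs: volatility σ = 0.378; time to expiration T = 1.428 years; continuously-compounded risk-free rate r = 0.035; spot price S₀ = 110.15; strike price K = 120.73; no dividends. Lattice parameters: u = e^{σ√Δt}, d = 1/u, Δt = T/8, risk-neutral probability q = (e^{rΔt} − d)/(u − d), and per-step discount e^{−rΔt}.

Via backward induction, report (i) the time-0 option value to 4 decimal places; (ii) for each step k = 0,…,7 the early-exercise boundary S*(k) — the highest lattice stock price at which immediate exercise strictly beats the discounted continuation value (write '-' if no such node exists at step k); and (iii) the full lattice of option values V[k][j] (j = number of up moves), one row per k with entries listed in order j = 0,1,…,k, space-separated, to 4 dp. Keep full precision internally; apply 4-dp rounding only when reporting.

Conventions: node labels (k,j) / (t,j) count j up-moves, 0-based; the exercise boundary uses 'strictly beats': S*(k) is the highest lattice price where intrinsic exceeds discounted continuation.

price = 23.8527
boundary = - - - 68.2199 58.1505 68.2199 80.0330 93.8916
tree:
23.8527
32.0268 15.2982
41.7049 21.9479 8.2855
52.5101 30.5300 12.9260 3.3604
62.5795 40.9286 19.6500 5.8018 0.7562
71.1627 52.5101 28.9015 9.8722 1.4626 0.0000
78.4789 62.5795 40.6970 16.4850 2.8286 0.0000 0.0000
84.7153 71.1627 52.5101 26.8384 5.4705 0.0000 0.0000 0.0000
90.0311 78.4789 62.5795 40.6970 10.5800 0.0000 0.0000 0.0000 0.0000

Δt=0.17850  u=1.17316  d=0.85240  q=0.47970  discount=0.99377
step 8 (expiry): payoffs max(K−S,0) = 90.0311 78.4789 62.5795 40.6970 10.5800 0.0000 0.0000 0.0000 0.0000
step 7: (k=7,j=0): S=36.0147, K−S=84.7153, hold=83.9634 ⇒ V=84.7153 exercise | (k=7,j=1): S=49.5673, K−S=71.1627, hold=70.4108 ⇒ V=71.1627 exercise | (k=7,j=2): S=68.2199, K−S=52.5101, hold=51.7582 ⇒ V=52.5101 exercise | (k=7,j=3): S=93.8916, K−S=26.8384, hold=26.0865 ⇒ V=26.8384 exercise | (k=7,j=4): S=129.2237, K−S=0.0000, hold=5.4705 ⇒ V=5.4705 continue | (k=7,j=5): S=177.8516, K−S=0.0000, hold=0.0000 ⇒ V=0.0000 continue | (k=7,j=6): S=244.7786, K−S=0.0000, hold=0.0000 ⇒ V=0.0000 continue | (k=7,j=7): S=336.8907, K−S=0.0000, hold=0.0000 ⇒ V=0.0000 continue  boundary S*=93.8916
step 6: (k=6,j=0): S=42.2511, K−S=78.4789, hold=77.7270 ⇒ V=78.4789 exercise | (k=6,j=1): S=58.1505, K−S=62.5795, hold=61.8276 ⇒ V=62.5795 exercise | (k=6,j=2): S=80.0330, K−S=40.6970, hold=39.9451 ⇒ V=40.6970 exercise | (k=6,j=3): S=110.1500, K−S=10.5800, hold=16.4850 ⇒ V=16.4850 continue | (k=6,j=4): S=151.6003, K−S=0.0000, hold=2.8286 ⇒ V=2.8286 continue | (k=6,j=5): S=208.6487, K−S=0.0000, hold=0.0000 ⇒ V=0.0000 continue | (k=6,j=6): S=287.1648, K−S=0.0000, hold=0.0000 ⇒ V=0.0000 continue  boundary S*=80.0330
step 5: (k=5,j=0): S=49.5673, K−S=71.1627, hold=70.4108 ⇒ V=71.1627 exercise | (k=5,j=1): S=68.2199, K−S=52.5101, hold=51.7582 ⇒ V=52.5101 exercise | (k=5,j=2): S=93.8916, K−S=26.8384, hold=28.9015 ⇒ V=28.9015 continue | (k=5,j=3): S=129.2237, K−S=0.0000, hold=9.8722 ⇒ V=9.8722 continue | (k=5,j=4): S=177.8516, K−S=0.0000, hold=1.4626 ⇒ V=1.4626 continue | (k=5,j=5): S=244.7786, K−S=0.0000, hold=0.0000 ⇒ V=0.0000 continue  boundary S*=68.2199
step 4: (k=4,j=0): S=58.1505, K−S=62.5795, hold=61.8276 ⇒ V=62.5795 exercise | (k=4,j=1): S=80.0330, K−S=40.6970, hold=40.9286 ⇒ V=40.9286 continue | (k=4,j=2): S=110.1500, K−S=10.5800, hold=19.6500 ⇒ V=19.6500 continue | (k=4,j=3): S=151.6003, K−S=0.0000, hold=5.8018 ⇒ V=5.8018 continue | (k=4,j=4): S=208.6487, K−S=0.0000, hold=0.7562 ⇒ V=0.7562 continue  boundary S*=58.1505
step 3: (k=3,j=0): S=68.2199, K−S=52.5101, hold=51.8686 ⇒ V=52.5101 exercise | (k=3,j=1): S=93.8916, K−S=26.8384, hold=30.5300 ⇒ V=30.5300 continue | (k=3,j=2): S=129.2237, K−S=0.0000, hold=12.9260 ⇒ V=12.9260 continue | (k=3,j=3): S=177.8516, K−S=0.0000, hold=3.3604 ⇒ V=3.3604 continue  boundary S*=68.2199
step 2: (k=2,j=0): S=80.0330, K−S=40.6970, hold=41.7049 ⇒ V=41.7049 continue | (k=2,j=1): S=110.1500, K−S=10.5800, hold=21.9479 ⇒ V=21.9479 continue | (k=2,j=2): S=151.6003, K−S=0.0000, hold=8.2855 ⇒ V=8.2855 continue  boundary S*=-
step 1: (k=1,j=0): S=93.8916, K−S=26.8384, hold=32.0268 ⇒ V=32.0268 continue | (k=1,j=1): S=129.2237, K−S=0.0000, hold=15.2982 ⇒ V=15.2982 continue  boundary S*=-
step 0: (k=0,j=0): S=110.1500, K−S=10.5800, hold=23.8527 ⇒ V=23.8527 continue  boundary S*=-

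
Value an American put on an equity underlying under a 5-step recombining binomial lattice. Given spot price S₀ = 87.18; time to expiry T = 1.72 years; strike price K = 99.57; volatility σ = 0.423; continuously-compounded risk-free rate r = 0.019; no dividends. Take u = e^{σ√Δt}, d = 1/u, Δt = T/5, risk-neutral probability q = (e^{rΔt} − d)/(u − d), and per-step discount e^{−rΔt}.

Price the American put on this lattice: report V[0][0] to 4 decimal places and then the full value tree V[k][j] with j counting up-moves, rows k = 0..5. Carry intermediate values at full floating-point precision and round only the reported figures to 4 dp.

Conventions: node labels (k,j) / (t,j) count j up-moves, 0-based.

params: Δt=0.34400 u=1.28158 d=0.78029 q=0.45137 e^(-rΔt)=0.99349
t_5 payoffs: 74.3536 58.1532 31.5447 0.0000 0.0000 0.0000
k=4: node(4,0) S=32.3169 payoff=67.2531 vs cont=66.6044 → 67.2531 [stop]  node(4,1) S=53.0791 payoff=46.4909 vs cont=45.8422 → 46.4909 [stop]  node(4,2) S=87.1800 payoff=12.3900 vs cont=17.1936 → 17.1936 [wait]  node(4,3) S=143.1892 payoff=0.0000 vs cont=0.0000 → 0.0000 [wait]  node(4,4) S=235.1817 payoff=0.0000 vs cont=0.0000 → 0.0000 [wait]
k=3: node(3,0) S=41.4168 payoff=58.1532 vs cont=57.5045 → 58.1532 [stop]  node(3,1) S=68.0253 payoff=31.5447 vs cont=33.0501 → 33.0501 [wait]  node(3,2) S=111.7284 payoff=0.0000 vs cont=9.3714 → 9.3714 [wait]  node(3,3) S=183.5088 payoff=0.0000 vs cont=0.0000 → 0.0000 [wait]
k=2: node(2,0) S=53.0791 payoff=46.4909 vs cont=46.5173 → 46.5173 [wait]  node(2,1) S=87.1800 payoff=12.3900 vs cont=22.2165 → 22.2165 [wait]  node(2,2) S=143.1892 payoff=0.0000 vs cont=5.1079 → 5.1079 [wait]
k=1: node(1,0) S=68.0253 payoff=31.5447 vs cont=35.3170 → 35.3170 [wait]  node(1,1) S=111.7284 payoff=0.0000 vs cont=14.3997 → 14.3997 [wait]
k=0: node(0,0) S=87.1800 payoff=12.3900 vs cont=25.7069 → 25.7069 [wait]

price = 25.7069
tree:
25.7069
35.3170 14.3997
46.5173 22.2165 5.1079
58.1532 33.0501 9.3714 0.0000
67.2531 46.4909 17.1936 0.0000 0.0000
74.3536 58.1532 31.5447 0.0000 0.0000 0.0000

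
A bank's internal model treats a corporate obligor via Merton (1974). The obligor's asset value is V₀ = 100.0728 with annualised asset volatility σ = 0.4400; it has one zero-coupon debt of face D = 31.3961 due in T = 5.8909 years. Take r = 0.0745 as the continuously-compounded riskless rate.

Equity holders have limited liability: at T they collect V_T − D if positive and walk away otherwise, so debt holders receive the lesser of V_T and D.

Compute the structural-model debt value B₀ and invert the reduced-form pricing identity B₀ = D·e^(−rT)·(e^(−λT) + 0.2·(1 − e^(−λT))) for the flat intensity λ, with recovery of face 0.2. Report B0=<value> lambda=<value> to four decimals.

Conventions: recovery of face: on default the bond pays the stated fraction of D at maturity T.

With assets at 100.0728 and a single debt payment of 31.3961 at 5.8909 years:
d₁ = [ln(V₀/D) + (r + σ²/2)T] / (σ√T)
   = [ln(100.0728/31.3961) + (0.0745 + 0.5·0.4400²)·5.8909] / (0.4400·√5.8909)
   = [1.159214 + 1.009111] / 1.067932 = 2.030397
d₂ = d₁ − σ√T = 2.030397 − 1.067932 = 0.962465
N(d₁) = 0.978842,  N(d₂) = 0.832092,  e^(−rT) = 0.644763
E₀ = V₀·N(d₁) − D·e^(−rT)·N(d₂)
   = 100.0728·0.978842 − 31.3961·0.644763·0.832092 = 81.111367
B₀ = V₀ − E₀ = 100.0728 − 81.111367 = 18.961433
e^(−λT) = (B₀·e^(rT)/D − 0.2)/(1 − 0.2) = (18.9614·1.550957/31.3961 − 0.2)/0.8 = 0.92085852
λ = −ln(0.92085852)/5.8909 = 0.013996

B0=18.9614 lambda=0.0140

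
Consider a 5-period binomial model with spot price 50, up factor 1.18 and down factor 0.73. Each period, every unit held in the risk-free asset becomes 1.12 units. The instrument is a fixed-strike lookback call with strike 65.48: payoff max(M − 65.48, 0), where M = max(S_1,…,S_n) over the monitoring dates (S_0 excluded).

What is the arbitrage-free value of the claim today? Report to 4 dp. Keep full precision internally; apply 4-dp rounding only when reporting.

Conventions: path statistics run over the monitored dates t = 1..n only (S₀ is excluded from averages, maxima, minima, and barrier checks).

Risk-neutral up-probability p* = (R−d)/(u−d) = (1.12−0.73)/(1.18−0.73) = 0.8667; the claim prices as the p*-weighted sum of path payoffs discounted by R^5.
Enumerate all 2^5 = 32 price paths (U = up ×1.18, D = down ×0.73); each path with k up-moves has probability p*^k·(1−p*)^(5−k).
DDDDD: M=36.5000, payoff=0.0000, prob=0.000042
UDDDD: M=59.0000, payoff=0.0000, prob=0.000274
DUDDD: M=43.0700, payoff=0.0000, prob=0.000274
UUDDD: M=69.6200, payoff=4.1400, prob=0.001780
DDUDD: M=36.5000, payoff=0.0000, prob=0.000274
UDUDD: M=59.0000, payoff=0.0000, prob=0.001780
DUUDD: M=50.8226, payoff=0.0000, prob=0.001780
UUUDD: M=82.1516, payoff=16.6716, prob=0.011573
DDDUD: M=36.5000, payoff=0.0000, prob=0.000274
UDDUD: M=59.0000, payoff=0.0000, prob=0.001780
DUDUD: M=43.0700, payoff=0.0000, prob=0.001780
UUDUD: M=69.6200, payoff=4.1400, prob=0.011573
DDUUD: M=37.1005, payoff=0.0000, prob=0.001780
UDUUD: M=59.9707, payoff=0.0000, prob=0.011573
DUUUD: M=59.9707, payoff=0.0000, prob=0.011573
UUUUD: M=96.9389, payoff=31.4589, prob=0.075222
DDDDU: M=36.5000, payoff=0.0000, prob=0.000274
UDDDU: M=59.0000, payoff=0.0000, prob=0.001780
DUDDU: M=43.0700, payoff=0.0000, prob=0.001780
UUDDU: M=69.6200, payoff=4.1400, prob=0.011573
DDUDU: M=36.5000, payoff=0.0000, prob=0.001780
UDUDU: M=59.0000, payoff=0.0000, prob=0.011573
DUUDU: M=50.8226, payoff=0.0000, prob=0.011573
UUUDU: M=82.1516, payoff=16.6716, prob=0.075222
DDDUU: M=36.5000, payoff=0.0000, prob=0.001780
UDDUU: M=59.0000, payoff=0.0000, prob=0.011573
DUDUU: M=43.7786, payoff=0.0000, prob=0.011573
UUDUU: M=70.7654, payoff=5.2854, prob=0.075222
DDUUU: M=43.7786, payoff=0.0000, prob=0.011573
UDUUU: M=70.7654, payoff=5.2854, prob=0.075222
DUUUU: M=70.7654, payoff=5.2854, prob=0.075222
UUUUU: M=114.3879, payoff=48.9079, prob=0.488946
Price = Σ prob·payoff / R^5 = 29.022649 / 1.762342 = 16.4682

price = 16.4682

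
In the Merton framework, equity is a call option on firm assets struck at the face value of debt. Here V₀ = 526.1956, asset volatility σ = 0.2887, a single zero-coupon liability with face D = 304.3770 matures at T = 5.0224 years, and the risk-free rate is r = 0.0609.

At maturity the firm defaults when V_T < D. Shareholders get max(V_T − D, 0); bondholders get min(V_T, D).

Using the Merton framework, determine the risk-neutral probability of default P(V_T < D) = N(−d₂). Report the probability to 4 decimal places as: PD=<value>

Apply the equity-as-call identities (strike 304.3770, horizon 5.0224 years):
d₁ = [ln(V₀/D) + (r + σ²/2)T] / (σ√T)
   = [ln(526.1956/304.3770) + (0.0609 + 0.5·0.2887²)·5.0224] / (0.2887·√5.0224)
   = [0.547406 + 0.515167] / 0.646997 = 1.642314
d₂ = d₁ − σ√T = 1.642314 − 0.646997 = 0.995317
risk-neutral PD = N(−d₂) = N(-0.995317) = 0.159791

PD=0.1598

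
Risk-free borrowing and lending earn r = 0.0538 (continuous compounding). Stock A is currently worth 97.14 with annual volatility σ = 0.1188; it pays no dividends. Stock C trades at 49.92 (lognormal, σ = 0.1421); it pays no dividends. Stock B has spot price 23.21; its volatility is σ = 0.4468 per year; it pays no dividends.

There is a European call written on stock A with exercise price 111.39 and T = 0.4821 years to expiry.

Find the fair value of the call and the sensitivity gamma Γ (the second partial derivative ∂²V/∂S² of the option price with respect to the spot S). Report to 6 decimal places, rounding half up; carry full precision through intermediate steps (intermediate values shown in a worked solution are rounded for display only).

price = 0.349930
Γ = 0.021282

σ√T = 0.1188·√0.4821 = 0.082487
d₁ = (ln(S/K) + (r+σ²/2)T) / (σ√T) = (ln(97.14/111.39) + (0.0538+0.1188²/2)·0.4821) / 0.082487 = (-0.136884 + 0.029339) / 0.082487 = -1.303786
d₂ = d₁ − σ√T = -1.303786 − 0.082487 = -1.386273
e^{−rT} = 0.974396
N(d₁) = 0.096153,  N(d₂) = 0.082832
Call price V = S·N(d₁) − K·e^{−rT}·N(d₂) = 9.340325 − 8.990395 = 0.349930
φ(d₁) = (1/√(2π))·e^{−d₁²/2} = 0.170526
Γ = φ(d₁) / (S·σ·√T) = 0.021282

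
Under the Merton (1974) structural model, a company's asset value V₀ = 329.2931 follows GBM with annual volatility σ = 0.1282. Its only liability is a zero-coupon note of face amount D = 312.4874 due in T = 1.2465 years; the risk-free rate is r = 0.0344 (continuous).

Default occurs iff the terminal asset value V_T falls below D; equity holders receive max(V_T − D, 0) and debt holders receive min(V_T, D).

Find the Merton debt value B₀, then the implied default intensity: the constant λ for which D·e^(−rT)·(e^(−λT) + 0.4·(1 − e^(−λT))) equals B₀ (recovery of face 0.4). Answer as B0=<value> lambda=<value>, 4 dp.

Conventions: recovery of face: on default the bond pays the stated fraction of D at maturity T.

B0=292.5772 lambda=0.0309

Work the structural quantities from V₀ = 329.2931 against face 312.4874:
d₁ = [ln(V₀/D) + (r + σ²/2)T] / (σ√T)
   = [ln(329.2931/312.4874) + (0.0344 + 0.5·0.1282²)·1.2465] / (0.1282·√1.2465)
   = [0.052384 + 0.053123] / 0.143131 = 0.737135
d₂ = d₁ − σ√T = 0.737135 − 0.143131 = 0.594004
N(d₁) = 0.769480,  N(d₂) = 0.723745,  e^(−rT) = 0.958027
E₀ = V₀·N(d₁) − D·e^(−rT)·N(d₂)
   = 329.2931·0.769480 − 312.4874·0.958027·0.723745 = 36.715875
B₀ = V₀ − E₀ = 329.2931 − 36.715875 = 292.577225
e^(−λT) = (B₀·e^(rT)/D − 0.4)/(1 − 0.4) = (292.5772·1.043812/312.4874 − 0.4)/0.6 = 0.96217583
λ = −ln(0.96217583)/1.2465 = 0.030933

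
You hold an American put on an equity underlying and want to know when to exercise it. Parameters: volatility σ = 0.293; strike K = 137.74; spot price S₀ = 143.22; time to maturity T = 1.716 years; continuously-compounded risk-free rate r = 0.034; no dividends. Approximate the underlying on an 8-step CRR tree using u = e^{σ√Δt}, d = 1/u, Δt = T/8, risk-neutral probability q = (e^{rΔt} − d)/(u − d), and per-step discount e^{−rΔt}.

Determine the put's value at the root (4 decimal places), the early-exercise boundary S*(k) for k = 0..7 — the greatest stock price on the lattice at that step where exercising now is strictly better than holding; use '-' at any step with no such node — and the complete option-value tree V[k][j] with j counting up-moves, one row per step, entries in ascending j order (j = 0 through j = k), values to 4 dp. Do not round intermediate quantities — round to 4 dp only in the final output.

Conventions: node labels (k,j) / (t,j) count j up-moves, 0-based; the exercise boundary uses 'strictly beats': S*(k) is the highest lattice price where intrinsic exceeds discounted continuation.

price = 15.4100
boundary = - - - 95.3239 83.2277 95.3239 109.1782 95.3239
tree:
15.4100
22.3332 8.5193
31.3538 13.3886 3.6386
42.4161 20.4435 6.3324 0.9224
54.5123 30.1169 10.7995 1.8327 0.0000
65.0736 42.4161 17.9163 3.6414 0.0000 0.0000
74.2946 54.5123 28.5618 7.2351 0.0000 0.0000 0.0000
82.3456 65.0736 42.4161 14.3752 0.0000 0.0000 0.0000 0.0000
89.3749 74.2946 54.5123 28.5618 0.0000 0.0000 0.0000 0.0000 0.0000

Δt=0.21450, u=1.14534, d=0.87310, q=0.49301, disc=e^(-rΔt)=0.99273
k=8 terminal: V=max(K-S,0) → 89.3749 74.2946 54.5123 28.5618 0.0000 0.0000 0.0000 0.0000 0.0000
k=7: j=0 S=55.3944 intr=82.3456 cont=81.3447 V=82.3456[EX]; j=1 S=72.6664 intr=65.0736 cont=64.0727 V=65.0736[EX]; j=2 S=95.3239 intr=42.4161 cont=41.4152 V=42.4161[EX]; j=3 S=125.0460 intr=12.6940 cont=14.3752 V=14.3752[hold]; j=4 S=164.0354 intr=0.0000 cont=0.0000 V=0.0000[hold]; j=5 S=215.1818 intr=0.0000 cont=0.0000 V=0.0000[hold]; j=6 S=282.2757 intr=0.0000 cont=0.0000 V=0.0000[hold]; j=7 S=370.2895 intr=0.0000 cont=0.0000 V=0.0000[hold]  S*(7)=95.3239
k=6: j=0 S=63.4454 intr=74.2946 cont=73.2937 V=74.2946[EX]; j=1 S=83.2277 intr=54.5123 cont=53.5114 V=54.5123[EX]; j=2 S=109.1782 intr=28.5618 cont=28.3838 V=28.5618[EX]; j=3 S=143.2200 intr=0.0000 cont=7.2351 V=7.2351[hold]; j=4 S=187.8761 intr=0.0000 cont=0.0000 V=0.0000[hold]; j=5 S=246.4561 intr=0.0000 cont=0.0000 V=0.0000[hold]; j=6 S=323.3013 intr=0.0000 cont=0.0000 V=0.0000[hold]  S*(6)=109.1782
k=5: j=0 S=72.6664 intr=65.0736 cont=64.0727 V=65.0736[EX]; j=1 S=95.3239 intr=42.4161 cont=41.4152 V=42.4161[EX]; j=2 S=125.0460 intr=12.6940 cont=17.9163 V=17.9163[hold]; j=3 S=164.0354 intr=0.0000 cont=3.6414 V=3.6414[hold]; j=4 S=215.1818 intr=0.0000 cont=0.0000 V=0.0000[hold]; j=5 S=282.2757 intr=0.0000 cont=0.0000 V=0.0000[hold]  S*(5)=95.3239
k=4: j=0 S=83.2277 intr=54.5123 cont=53.5114 V=54.5123[EX]; j=1 S=109.1782 intr=28.5618 cont=30.1169 V=30.1169[hold]; j=2 S=143.2200 intr=0.0000 cont=10.7995 V=10.7995[hold]; j=3 S=187.8761 intr=0.0000 cont=1.8327 V=1.8327[hold]; j=4 S=246.4561 intr=0.0000 cont=0.0000 V=0.0000[hold]  S*(4)=83.2277
k=3: j=0 S=95.3239 intr=42.4161 cont=42.1763 V=42.4161[EX]; j=1 S=125.0460 intr=12.6940 cont=20.4435 V=20.4435[hold]; j=2 S=164.0354 intr=0.0000 cont=6.3324 V=6.3324[hold]; j=3 S=215.1818 intr=0.0000 cont=0.9224 V=0.9224[hold]  S*(3)=95.3239
k=2: j=0 S=109.1782 intr=28.5618 cont=31.3538 V=31.3538[hold]; j=1 S=143.2200 intr=0.0000 cont=13.3886 V=13.3886[hold]; j=2 S=187.8761 intr=0.0000 cont=3.6386 V=3.6386[hold]  S*(2)=-
k=1: j=0 S=125.0460 intr=12.6940 cont=22.3332 V=22.3332[hold]; j=1 S=164.0354 intr=0.0000 cont=8.5193 V=8.5193[hold]  S*(1)=-
k=0: j=0 S=143.2200 intr=0.0000 cont=15.4100 V=15.4100[hold]  S*(0)=-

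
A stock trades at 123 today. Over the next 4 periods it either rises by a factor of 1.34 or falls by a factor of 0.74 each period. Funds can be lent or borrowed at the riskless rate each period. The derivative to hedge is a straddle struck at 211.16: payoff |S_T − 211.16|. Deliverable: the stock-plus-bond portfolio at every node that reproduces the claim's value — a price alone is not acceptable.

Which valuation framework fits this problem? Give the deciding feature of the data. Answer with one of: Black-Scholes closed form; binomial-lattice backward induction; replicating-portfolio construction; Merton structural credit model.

Key observation: the deliverable is the dynamic trading strategy on the 4-step tree (spot 123, moves 1.34 and 0.74), so the valuation must go through the node-by-node replicating-portfolio solve.

framework: replicating-portfolio construction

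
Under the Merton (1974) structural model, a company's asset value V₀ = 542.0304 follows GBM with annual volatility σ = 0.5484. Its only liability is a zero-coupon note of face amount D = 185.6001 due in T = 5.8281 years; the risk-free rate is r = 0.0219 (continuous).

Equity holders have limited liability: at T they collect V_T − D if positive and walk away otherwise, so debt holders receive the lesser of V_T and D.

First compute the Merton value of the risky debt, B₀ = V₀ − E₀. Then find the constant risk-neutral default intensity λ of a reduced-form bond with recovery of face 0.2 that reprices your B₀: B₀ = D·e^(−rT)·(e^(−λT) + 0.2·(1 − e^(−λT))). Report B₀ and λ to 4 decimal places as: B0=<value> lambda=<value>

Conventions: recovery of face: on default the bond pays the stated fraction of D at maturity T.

Work the structural quantities from V₀ = 542.0304 against face 185.6001:
d₁ = [ln(V₀/D) + (r + σ²/2)T] / (σ√T)
   = [ln(542.0304/185.6001) + (0.0219 + 0.5·0.5484²)·5.8281] / (0.5484·√5.8281)
   = [1.071728 + 1.004014] / 1.323918 = 1.567879
d₂ = d₁ − σ√T = 1.567879 − 1.323918 = 0.243961
N(d₁) = 0.941545,  N(d₂) = 0.596369,  e^(−rT) = 0.880174
E₀ = V₀·N(d₁) − D·e^(−rT)·N(d₂)
   = 542.0304·0.941545 − 185.6001·0.880174·0.596369 = 412.922981
B₀ = V₀ − E₀ = 542.0304 − 412.922981 = 129.107419
e^(−λT) = (B₀·e^(rT)/D − 0.2)/(1 − 0.2) = (129.1074·1.136139/185.6001 − 0.2)/0.8 = 0.73790296
λ = −ln(0.73790296)/5.8281 = 0.052151

B0=129.1074 lambda=0.0522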